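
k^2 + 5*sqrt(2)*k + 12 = (k + 2*sqrt(2))*(k + 3*sqrt(2))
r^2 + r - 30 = (r - 5)*(r + 6)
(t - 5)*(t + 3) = t^2 - 2*t - 15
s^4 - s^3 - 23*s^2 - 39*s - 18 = (s - 6)*(s + 1)^2*(s + 3)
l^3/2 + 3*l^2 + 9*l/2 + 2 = (l/2 + 1/2)*(l + 1)*(l + 4)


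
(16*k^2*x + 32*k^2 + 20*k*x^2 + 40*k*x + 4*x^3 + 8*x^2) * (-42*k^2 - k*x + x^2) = -672*k^4*x - 1344*k^4 - 856*k^3*x^2 - 1712*k^3*x - 172*k^2*x^3 - 344*k^2*x^2 + 16*k*x^4 + 32*k*x^3 + 4*x^5 + 8*x^4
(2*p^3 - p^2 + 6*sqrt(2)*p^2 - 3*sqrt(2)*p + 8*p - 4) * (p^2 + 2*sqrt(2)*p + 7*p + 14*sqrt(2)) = 2*p^5 + 13*p^4 + 10*sqrt(2)*p^4 + 25*p^3 + 65*sqrt(2)*p^3 - 19*sqrt(2)*p^2 + 208*p^2 - 112*p + 104*sqrt(2)*p - 56*sqrt(2)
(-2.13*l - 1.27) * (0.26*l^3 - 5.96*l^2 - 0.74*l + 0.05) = -0.5538*l^4 + 12.3646*l^3 + 9.1454*l^2 + 0.8333*l - 0.0635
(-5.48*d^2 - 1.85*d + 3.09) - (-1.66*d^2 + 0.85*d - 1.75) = -3.82*d^2 - 2.7*d + 4.84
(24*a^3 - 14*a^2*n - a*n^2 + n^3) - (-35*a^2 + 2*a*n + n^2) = 24*a^3 - 14*a^2*n + 35*a^2 - a*n^2 - 2*a*n + n^3 - n^2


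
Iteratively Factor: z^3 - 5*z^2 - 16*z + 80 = (z - 4)*(z^2 - z - 20) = (z - 4)*(z + 4)*(z - 5)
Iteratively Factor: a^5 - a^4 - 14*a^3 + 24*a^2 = (a - 2)*(a^4 + a^3 - 12*a^2) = (a - 2)*(a + 4)*(a^3 - 3*a^2) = (a - 3)*(a - 2)*(a + 4)*(a^2) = a*(a - 3)*(a - 2)*(a + 4)*(a)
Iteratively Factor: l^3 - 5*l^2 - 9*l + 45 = (l - 5)*(l^2 - 9) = (l - 5)*(l - 3)*(l + 3)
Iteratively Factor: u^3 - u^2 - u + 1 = (u - 1)*(u^2 - 1) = (u - 1)^2*(u + 1)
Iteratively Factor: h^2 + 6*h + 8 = (h + 4)*(h + 2)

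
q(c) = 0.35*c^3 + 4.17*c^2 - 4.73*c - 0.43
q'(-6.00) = -16.97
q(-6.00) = 102.47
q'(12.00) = 246.55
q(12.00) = 1148.09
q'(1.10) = 5.71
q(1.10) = -0.12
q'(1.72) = 12.72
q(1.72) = 5.55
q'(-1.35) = -14.08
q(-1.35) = 12.69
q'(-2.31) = -18.39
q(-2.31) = 28.43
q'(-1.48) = -14.77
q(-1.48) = 14.57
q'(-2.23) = -18.11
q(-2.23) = 26.97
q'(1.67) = 12.13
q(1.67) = 4.93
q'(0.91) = 3.73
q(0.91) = -1.02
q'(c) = 1.05*c^2 + 8.34*c - 4.73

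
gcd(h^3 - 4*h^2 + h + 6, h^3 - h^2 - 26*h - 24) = h + 1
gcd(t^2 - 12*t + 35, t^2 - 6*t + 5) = t - 5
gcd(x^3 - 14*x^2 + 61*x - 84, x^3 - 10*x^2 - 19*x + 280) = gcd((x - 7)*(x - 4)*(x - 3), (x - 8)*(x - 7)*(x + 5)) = x - 7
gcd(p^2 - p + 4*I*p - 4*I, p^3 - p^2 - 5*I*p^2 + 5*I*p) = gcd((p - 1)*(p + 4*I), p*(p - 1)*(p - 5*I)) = p - 1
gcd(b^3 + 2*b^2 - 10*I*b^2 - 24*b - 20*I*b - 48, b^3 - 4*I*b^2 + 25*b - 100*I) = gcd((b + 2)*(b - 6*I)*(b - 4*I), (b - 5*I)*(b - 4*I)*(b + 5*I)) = b - 4*I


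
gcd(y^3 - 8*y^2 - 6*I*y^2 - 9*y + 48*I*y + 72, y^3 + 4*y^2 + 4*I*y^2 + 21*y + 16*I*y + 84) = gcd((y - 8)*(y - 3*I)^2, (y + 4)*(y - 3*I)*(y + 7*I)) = y - 3*I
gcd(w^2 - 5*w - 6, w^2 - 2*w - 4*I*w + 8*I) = 1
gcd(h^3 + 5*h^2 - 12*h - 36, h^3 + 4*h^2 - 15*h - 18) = h^2 + 3*h - 18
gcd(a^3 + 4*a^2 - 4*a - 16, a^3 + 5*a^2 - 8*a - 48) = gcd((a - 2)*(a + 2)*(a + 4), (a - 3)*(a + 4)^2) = a + 4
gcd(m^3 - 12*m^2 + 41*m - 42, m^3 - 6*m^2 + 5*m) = 1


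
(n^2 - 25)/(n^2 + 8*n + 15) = (n - 5)/(n + 3)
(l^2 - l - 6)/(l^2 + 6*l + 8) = (l - 3)/(l + 4)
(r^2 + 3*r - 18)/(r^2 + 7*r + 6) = (r - 3)/(r + 1)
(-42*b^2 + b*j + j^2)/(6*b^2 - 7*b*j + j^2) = (-7*b - j)/(b - j)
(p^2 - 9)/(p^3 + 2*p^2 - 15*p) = (p + 3)/(p*(p + 5))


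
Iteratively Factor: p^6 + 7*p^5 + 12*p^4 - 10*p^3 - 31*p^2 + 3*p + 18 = (p + 2)*(p^5 + 5*p^4 + 2*p^3 - 14*p^2 - 3*p + 9) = (p - 1)*(p + 2)*(p^4 + 6*p^3 + 8*p^2 - 6*p - 9) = (p - 1)*(p + 1)*(p + 2)*(p^3 + 5*p^2 + 3*p - 9) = (p - 1)*(p + 1)*(p + 2)*(p + 3)*(p^2 + 2*p - 3) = (p - 1)*(p + 1)*(p + 2)*(p + 3)^2*(p - 1)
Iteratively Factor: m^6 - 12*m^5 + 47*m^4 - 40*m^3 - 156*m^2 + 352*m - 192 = (m - 3)*(m^5 - 9*m^4 + 20*m^3 + 20*m^2 - 96*m + 64) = (m - 3)*(m + 2)*(m^4 - 11*m^3 + 42*m^2 - 64*m + 32) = (m - 3)*(m - 1)*(m + 2)*(m^3 - 10*m^2 + 32*m - 32) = (m - 4)*(m - 3)*(m - 1)*(m + 2)*(m^2 - 6*m + 8) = (m - 4)*(m - 3)*(m - 2)*(m - 1)*(m + 2)*(m - 4)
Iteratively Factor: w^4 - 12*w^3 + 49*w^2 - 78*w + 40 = (w - 1)*(w^3 - 11*w^2 + 38*w - 40) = (w - 5)*(w - 1)*(w^2 - 6*w + 8) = (w - 5)*(w - 4)*(w - 1)*(w - 2)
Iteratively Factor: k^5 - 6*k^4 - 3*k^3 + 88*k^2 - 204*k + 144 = (k + 4)*(k^4 - 10*k^3 + 37*k^2 - 60*k + 36) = (k - 3)*(k + 4)*(k^3 - 7*k^2 + 16*k - 12) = (k - 3)^2*(k + 4)*(k^2 - 4*k + 4) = (k - 3)^2*(k - 2)*(k + 4)*(k - 2)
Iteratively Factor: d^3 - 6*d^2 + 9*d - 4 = (d - 1)*(d^2 - 5*d + 4) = (d - 4)*(d - 1)*(d - 1)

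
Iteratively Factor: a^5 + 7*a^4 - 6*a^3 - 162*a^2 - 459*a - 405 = (a - 5)*(a^4 + 12*a^3 + 54*a^2 + 108*a + 81) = (a - 5)*(a + 3)*(a^3 + 9*a^2 + 27*a + 27) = (a - 5)*(a + 3)^2*(a^2 + 6*a + 9) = (a - 5)*(a + 3)^3*(a + 3)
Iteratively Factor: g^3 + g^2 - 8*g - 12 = (g + 2)*(g^2 - g - 6) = (g - 3)*(g + 2)*(g + 2)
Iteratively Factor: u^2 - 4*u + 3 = (u - 3)*(u - 1)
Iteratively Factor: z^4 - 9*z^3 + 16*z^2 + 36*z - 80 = (z - 5)*(z^3 - 4*z^2 - 4*z + 16) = (z - 5)*(z - 4)*(z^2 - 4) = (z - 5)*(z - 4)*(z + 2)*(z - 2)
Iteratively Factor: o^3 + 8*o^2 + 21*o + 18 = (o + 3)*(o^2 + 5*o + 6) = (o + 3)^2*(o + 2)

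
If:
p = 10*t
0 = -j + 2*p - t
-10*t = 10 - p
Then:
No Solution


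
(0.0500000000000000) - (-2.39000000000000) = 2.44000000000000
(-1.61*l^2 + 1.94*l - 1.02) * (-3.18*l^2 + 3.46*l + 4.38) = 5.1198*l^4 - 11.7398*l^3 + 2.9042*l^2 + 4.968*l - 4.4676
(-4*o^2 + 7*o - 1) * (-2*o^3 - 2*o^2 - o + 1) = 8*o^5 - 6*o^4 - 8*o^3 - 9*o^2 + 8*o - 1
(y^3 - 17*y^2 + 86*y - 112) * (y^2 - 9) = y^5 - 17*y^4 + 77*y^3 + 41*y^2 - 774*y + 1008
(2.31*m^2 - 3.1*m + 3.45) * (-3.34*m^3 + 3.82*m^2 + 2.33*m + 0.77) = -7.7154*m^5 + 19.1782*m^4 - 17.9827*m^3 + 7.7347*m^2 + 5.6515*m + 2.6565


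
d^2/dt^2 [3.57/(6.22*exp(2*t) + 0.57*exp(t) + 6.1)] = (3.57*(12.44*exp(t) + 0.57)*(24.88*exp(t) + 1.14)*exp(t) - (88.8216*exp(t) + 2.0349)*(6.22*exp(2*t) + 0.57*exp(t) + 6.1))*exp(t)/(6.22*exp(2*t) + 0.57*exp(t) + 6.1)^3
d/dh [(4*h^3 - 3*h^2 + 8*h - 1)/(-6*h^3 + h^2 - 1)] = 2*(-7*h^4 + 48*h^3 - 19*h^2 + 4*h - 4)/(36*h^6 - 12*h^5 + h^4 + 12*h^3 - 2*h^2 + 1)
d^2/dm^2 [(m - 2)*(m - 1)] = 2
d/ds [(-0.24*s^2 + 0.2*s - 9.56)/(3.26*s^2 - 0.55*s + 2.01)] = (-0.52*s^2 + 61.3664*s - 4.856)/(10.6276*s^4 - 3.586*s^3 + 13.4077*s^2 - 2.211*s + 4.0401)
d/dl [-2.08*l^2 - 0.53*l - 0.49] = -4.16*l - 0.53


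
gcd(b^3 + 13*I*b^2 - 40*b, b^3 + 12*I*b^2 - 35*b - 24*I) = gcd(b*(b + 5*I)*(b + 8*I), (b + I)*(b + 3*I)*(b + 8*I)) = b + 8*I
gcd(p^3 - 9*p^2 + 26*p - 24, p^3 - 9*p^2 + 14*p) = p - 2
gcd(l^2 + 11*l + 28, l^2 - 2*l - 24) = l + 4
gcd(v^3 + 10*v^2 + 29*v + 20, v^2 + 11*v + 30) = v + 5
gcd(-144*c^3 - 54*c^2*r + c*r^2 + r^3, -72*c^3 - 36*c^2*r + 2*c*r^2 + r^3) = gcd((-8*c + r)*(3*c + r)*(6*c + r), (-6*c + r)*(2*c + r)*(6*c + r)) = 6*c + r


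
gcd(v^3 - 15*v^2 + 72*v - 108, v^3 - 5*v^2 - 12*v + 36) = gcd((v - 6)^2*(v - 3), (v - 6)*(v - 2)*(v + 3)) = v - 6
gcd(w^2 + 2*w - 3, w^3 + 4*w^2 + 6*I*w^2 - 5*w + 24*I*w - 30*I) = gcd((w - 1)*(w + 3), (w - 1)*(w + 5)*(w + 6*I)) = w - 1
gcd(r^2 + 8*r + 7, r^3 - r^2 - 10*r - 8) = r + 1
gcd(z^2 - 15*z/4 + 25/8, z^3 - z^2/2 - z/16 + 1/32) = 1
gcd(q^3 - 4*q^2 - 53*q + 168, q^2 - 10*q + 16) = q - 8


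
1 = 1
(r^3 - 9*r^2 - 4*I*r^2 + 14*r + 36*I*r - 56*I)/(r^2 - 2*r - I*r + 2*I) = (r^2 - r*(7 + 4*I) + 28*I)/(r - I)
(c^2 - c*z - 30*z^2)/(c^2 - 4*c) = (c^2 - c*z - 30*z^2)/(c*(c - 4))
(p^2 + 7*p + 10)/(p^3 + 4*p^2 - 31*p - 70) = (p + 5)/(p^2 + 2*p - 35)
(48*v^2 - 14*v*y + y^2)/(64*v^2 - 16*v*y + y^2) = (-6*v + y)/(-8*v + y)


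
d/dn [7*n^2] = 14*n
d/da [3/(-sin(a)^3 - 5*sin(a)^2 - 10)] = 3*(3*sin(a) + 10)*sin(a)*cos(a)/(sin(a)^3 + 5*sin(a)^2 + 10)^2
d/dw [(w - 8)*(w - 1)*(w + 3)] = 3*w^2 - 12*w - 19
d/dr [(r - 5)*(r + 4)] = 2*r - 1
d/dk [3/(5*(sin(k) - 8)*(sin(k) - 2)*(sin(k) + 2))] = 3*(-3*sin(k)^2 + 16*sin(k) + 4)*cos(k)/(5*(sin(k) - 8)^2*(sin(k) - 2)^2*(sin(k) + 2)^2)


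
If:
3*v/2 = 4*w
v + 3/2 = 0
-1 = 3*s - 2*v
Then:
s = -4/3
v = -3/2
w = -9/16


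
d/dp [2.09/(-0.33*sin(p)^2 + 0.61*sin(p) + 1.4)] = (1.3794*sin(p) - 1.2749)*cos(p)/(-0.33*sin(p)^2 + 0.61*sin(p) + 1.4)^2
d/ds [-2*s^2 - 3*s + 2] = -4*s - 3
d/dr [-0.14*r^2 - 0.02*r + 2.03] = -0.28*r - 0.02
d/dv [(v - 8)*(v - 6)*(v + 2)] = 3*v^2 - 24*v + 20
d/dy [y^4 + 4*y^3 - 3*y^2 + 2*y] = 4*y^3 + 12*y^2 - 6*y + 2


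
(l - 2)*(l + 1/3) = l^2 - 5*l/3 - 2/3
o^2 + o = o*(o + 1)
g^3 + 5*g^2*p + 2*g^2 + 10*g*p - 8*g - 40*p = (g - 2)*(g + 4)*(g + 5*p)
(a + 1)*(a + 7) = a^2 + 8*a + 7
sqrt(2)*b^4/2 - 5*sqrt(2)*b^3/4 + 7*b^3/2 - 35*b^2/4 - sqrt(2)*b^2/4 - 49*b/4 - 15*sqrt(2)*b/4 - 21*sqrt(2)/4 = (b - 7/2)*(b + 1)*(b + 3*sqrt(2))*(sqrt(2)*b/2 + 1/2)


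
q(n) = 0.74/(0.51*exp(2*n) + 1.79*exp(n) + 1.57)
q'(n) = 0.74*(-1.02*exp(2*n) - 1.79*exp(n))/(0.51*exp(2*n) + 1.79*exp(n) + 1.57)^2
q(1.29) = 0.05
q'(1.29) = -0.07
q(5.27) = 0.00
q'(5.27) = -0.00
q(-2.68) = 0.44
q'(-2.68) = -0.03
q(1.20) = 0.06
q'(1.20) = -0.07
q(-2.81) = 0.44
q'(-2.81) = -0.03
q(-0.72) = 0.29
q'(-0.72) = -0.13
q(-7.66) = 0.47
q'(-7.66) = -0.00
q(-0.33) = 0.24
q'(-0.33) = -0.14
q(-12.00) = 0.47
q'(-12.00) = 0.00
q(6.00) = 0.00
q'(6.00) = 0.00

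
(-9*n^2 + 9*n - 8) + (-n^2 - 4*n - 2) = -10*n^2 + 5*n - 10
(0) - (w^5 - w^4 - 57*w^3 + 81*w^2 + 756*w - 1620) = -w^5 + w^4 + 57*w^3 - 81*w^2 - 756*w + 1620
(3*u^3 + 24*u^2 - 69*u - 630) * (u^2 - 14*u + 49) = 3*u^5 - 18*u^4 - 258*u^3 + 1512*u^2 + 5439*u - 30870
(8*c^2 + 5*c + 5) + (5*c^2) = 13*c^2 + 5*c + 5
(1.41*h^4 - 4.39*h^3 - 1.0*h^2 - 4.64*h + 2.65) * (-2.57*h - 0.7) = -3.6237*h^5 + 10.2953*h^4 + 5.643*h^3 + 12.6248*h^2 - 3.5625*h - 1.855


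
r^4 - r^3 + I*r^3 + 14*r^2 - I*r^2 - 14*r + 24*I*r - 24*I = (r - 1)*(r - 4*I)*(r + 2*I)*(r + 3*I)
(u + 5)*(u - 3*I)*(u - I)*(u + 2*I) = u^4 + 5*u^3 - 2*I*u^3 + 5*u^2 - 10*I*u^2 + 25*u - 6*I*u - 30*I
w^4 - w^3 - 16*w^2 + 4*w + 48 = (w - 4)*(w - 2)*(w + 2)*(w + 3)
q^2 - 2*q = q*(q - 2)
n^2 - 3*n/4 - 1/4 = (n - 1)*(n + 1/4)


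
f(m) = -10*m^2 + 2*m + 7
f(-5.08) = -261.22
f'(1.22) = -22.40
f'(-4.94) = 100.80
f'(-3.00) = 62.00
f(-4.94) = -246.92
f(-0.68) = 1.02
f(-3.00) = -89.00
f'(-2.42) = 50.40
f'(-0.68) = 15.60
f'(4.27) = -83.40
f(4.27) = -166.79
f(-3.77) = -142.67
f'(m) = 2 - 20*m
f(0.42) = 6.08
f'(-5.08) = 103.60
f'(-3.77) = 77.40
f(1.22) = -5.44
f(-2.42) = -56.40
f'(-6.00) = 122.00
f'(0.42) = -6.40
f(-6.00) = -365.00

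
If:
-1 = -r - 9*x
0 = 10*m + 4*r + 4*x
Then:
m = 16*x/5 - 2/5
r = 1 - 9*x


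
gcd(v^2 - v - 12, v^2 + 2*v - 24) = v - 4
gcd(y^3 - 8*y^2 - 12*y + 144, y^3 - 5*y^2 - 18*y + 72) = y^2 - 2*y - 24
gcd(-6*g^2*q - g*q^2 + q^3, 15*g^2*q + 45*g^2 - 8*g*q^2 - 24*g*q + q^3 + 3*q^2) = -3*g + q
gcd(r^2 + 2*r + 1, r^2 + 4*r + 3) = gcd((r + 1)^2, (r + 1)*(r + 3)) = r + 1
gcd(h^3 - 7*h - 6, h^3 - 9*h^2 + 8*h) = 1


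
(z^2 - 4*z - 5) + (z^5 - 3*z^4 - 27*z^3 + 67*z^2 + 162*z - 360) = z^5 - 3*z^4 - 27*z^3 + 68*z^2 + 158*z - 365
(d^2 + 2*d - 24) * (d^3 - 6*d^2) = d^5 - 4*d^4 - 36*d^3 + 144*d^2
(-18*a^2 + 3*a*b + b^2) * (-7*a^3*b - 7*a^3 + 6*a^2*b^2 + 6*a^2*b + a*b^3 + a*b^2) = 126*a^5*b + 126*a^5 - 129*a^4*b^2 - 129*a^4*b - 7*a^3*b^3 - 7*a^3*b^2 + 9*a^2*b^4 + 9*a^2*b^3 + a*b^5 + a*b^4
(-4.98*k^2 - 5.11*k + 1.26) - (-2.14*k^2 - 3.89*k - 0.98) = -2.84*k^2 - 1.22*k + 2.24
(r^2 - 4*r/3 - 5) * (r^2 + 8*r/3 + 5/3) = r^4 + 4*r^3/3 - 62*r^2/9 - 140*r/9 - 25/3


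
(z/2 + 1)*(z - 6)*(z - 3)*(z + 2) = z^4/2 - 5*z^3/2 - 7*z^2 + 18*z + 36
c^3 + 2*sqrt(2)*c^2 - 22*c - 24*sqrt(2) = (c - 3*sqrt(2))*(c + sqrt(2))*(c + 4*sqrt(2))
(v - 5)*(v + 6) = v^2 + v - 30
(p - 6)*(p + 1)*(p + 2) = p^3 - 3*p^2 - 16*p - 12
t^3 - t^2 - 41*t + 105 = (t - 5)*(t - 3)*(t + 7)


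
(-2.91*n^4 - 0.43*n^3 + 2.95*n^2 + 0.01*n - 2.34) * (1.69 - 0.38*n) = 1.1058*n^5 - 4.7545*n^4 - 1.8477*n^3 + 4.9817*n^2 + 0.9061*n - 3.9546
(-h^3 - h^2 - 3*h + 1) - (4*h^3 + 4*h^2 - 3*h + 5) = -5*h^3 - 5*h^2 - 4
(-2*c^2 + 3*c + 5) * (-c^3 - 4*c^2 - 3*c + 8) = 2*c^5 + 5*c^4 - 11*c^3 - 45*c^2 + 9*c + 40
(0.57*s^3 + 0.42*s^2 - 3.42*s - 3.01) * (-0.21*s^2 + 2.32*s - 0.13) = -0.1197*s^5 + 1.2342*s^4 + 1.6185*s^3 - 7.3569*s^2 - 6.5386*s + 0.3913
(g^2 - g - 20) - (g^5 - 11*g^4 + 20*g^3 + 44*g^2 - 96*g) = -g^5 + 11*g^4 - 20*g^3 - 43*g^2 + 95*g - 20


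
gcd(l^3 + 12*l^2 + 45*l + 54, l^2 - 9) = l + 3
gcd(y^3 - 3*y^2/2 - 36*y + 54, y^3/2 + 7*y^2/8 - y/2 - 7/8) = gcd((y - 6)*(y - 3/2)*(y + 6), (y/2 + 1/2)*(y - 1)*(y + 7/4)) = 1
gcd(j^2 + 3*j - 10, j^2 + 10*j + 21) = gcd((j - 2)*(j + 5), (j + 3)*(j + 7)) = 1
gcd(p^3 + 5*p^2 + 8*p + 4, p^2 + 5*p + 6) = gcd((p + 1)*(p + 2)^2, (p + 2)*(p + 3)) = p + 2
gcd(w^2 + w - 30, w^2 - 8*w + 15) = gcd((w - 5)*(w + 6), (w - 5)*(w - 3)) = w - 5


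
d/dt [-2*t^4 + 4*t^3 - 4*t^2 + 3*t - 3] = -8*t^3 + 12*t^2 - 8*t + 3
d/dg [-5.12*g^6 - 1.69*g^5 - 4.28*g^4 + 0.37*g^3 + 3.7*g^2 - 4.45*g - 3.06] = -30.72*g^5 - 8.45*g^4 - 17.12*g^3 + 1.11*g^2 + 7.4*g - 4.45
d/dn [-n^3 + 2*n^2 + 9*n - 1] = -3*n^2 + 4*n + 9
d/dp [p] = 1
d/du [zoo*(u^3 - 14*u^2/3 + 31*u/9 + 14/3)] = zoo*(u^2 + u + 1)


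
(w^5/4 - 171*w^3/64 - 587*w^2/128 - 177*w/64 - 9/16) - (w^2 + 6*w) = w^5/4 - 171*w^3/64 - 715*w^2/128 - 561*w/64 - 9/16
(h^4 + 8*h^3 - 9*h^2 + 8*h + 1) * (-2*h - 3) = -2*h^5 - 19*h^4 - 6*h^3 + 11*h^2 - 26*h - 3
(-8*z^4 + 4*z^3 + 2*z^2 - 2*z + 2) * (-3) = 24*z^4 - 12*z^3 - 6*z^2 + 6*z - 6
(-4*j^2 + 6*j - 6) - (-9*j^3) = 9*j^3 - 4*j^2 + 6*j - 6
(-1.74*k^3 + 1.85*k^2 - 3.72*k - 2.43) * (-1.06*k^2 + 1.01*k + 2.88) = 1.8444*k^5 - 3.7184*k^4 + 0.800500000000001*k^3 + 4.1466*k^2 - 13.1679*k - 6.9984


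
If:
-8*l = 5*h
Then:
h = -8*l/5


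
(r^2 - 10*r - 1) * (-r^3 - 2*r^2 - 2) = -r^5 + 8*r^4 + 21*r^3 + 20*r + 2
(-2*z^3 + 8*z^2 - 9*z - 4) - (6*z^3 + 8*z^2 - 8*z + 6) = -8*z^3 - z - 10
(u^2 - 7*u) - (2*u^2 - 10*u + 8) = -u^2 + 3*u - 8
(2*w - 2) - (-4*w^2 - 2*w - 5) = 4*w^2 + 4*w + 3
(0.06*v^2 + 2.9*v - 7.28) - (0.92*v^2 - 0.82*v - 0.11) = -0.86*v^2 + 3.72*v - 7.17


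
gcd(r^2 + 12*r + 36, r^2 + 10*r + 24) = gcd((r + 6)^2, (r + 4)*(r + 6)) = r + 6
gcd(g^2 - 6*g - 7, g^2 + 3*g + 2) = g + 1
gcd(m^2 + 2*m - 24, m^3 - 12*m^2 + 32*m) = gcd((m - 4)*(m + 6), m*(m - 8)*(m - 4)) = m - 4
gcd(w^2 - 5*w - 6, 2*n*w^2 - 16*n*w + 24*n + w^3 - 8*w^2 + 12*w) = w - 6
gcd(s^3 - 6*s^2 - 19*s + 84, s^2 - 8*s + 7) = s - 7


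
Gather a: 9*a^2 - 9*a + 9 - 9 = 9*a^2 - 9*a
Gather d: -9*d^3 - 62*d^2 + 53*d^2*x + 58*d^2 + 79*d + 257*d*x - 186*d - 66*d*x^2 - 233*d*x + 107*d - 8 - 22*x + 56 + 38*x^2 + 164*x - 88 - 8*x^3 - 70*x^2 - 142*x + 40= -9*d^3 + d^2*(53*x - 4) + d*(-66*x^2 + 24*x) - 8*x^3 - 32*x^2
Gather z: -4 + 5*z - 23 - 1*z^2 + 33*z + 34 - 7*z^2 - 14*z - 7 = -8*z^2 + 24*z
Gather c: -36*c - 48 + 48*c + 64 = 12*c + 16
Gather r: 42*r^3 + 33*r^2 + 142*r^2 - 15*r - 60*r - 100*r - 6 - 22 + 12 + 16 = 42*r^3 + 175*r^2 - 175*r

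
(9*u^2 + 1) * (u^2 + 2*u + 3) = 9*u^4 + 18*u^3 + 28*u^2 + 2*u + 3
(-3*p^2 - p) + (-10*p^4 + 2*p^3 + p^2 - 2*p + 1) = -10*p^4 + 2*p^3 - 2*p^2 - 3*p + 1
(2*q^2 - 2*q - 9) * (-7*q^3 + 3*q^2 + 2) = -14*q^5 + 20*q^4 + 57*q^3 - 23*q^2 - 4*q - 18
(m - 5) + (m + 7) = 2*m + 2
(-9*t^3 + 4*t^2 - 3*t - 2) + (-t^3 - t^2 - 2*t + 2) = -10*t^3 + 3*t^2 - 5*t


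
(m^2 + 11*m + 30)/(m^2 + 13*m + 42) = (m + 5)/(m + 7)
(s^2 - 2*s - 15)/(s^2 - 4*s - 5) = (s + 3)/(s + 1)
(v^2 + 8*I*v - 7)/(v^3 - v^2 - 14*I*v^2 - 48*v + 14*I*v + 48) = (v^2 + 8*I*v - 7)/(v^3 + v^2*(-1 - 14*I) + v*(-48 + 14*I) + 48)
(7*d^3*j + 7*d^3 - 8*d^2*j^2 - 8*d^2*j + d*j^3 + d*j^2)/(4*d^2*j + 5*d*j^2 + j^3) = d*(7*d^2*j + 7*d^2 - 8*d*j^2 - 8*d*j + j^3 + j^2)/(j*(4*d^2 + 5*d*j + j^2))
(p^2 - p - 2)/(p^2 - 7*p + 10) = (p + 1)/(p - 5)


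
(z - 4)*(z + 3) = z^2 - z - 12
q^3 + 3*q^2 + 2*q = q*(q + 1)*(q + 2)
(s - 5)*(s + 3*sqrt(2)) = s^2 - 5*s + 3*sqrt(2)*s - 15*sqrt(2)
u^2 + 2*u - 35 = (u - 5)*(u + 7)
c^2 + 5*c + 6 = (c + 2)*(c + 3)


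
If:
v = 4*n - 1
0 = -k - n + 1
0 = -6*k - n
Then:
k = -1/5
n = 6/5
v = 19/5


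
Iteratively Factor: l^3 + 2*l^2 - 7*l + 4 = (l + 4)*(l^2 - 2*l + 1) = (l - 1)*(l + 4)*(l - 1)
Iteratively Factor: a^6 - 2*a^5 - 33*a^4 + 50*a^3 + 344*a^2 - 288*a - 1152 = (a - 3)*(a^5 + a^4 - 30*a^3 - 40*a^2 + 224*a + 384) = (a - 3)*(a + 2)*(a^4 - a^3 - 28*a^2 + 16*a + 192) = (a - 4)*(a - 3)*(a + 2)*(a^3 + 3*a^2 - 16*a - 48) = (a - 4)*(a - 3)*(a + 2)*(a + 3)*(a^2 - 16) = (a - 4)^2*(a - 3)*(a + 2)*(a + 3)*(a + 4)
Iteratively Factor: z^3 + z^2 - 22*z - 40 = (z - 5)*(z^2 + 6*z + 8) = (z - 5)*(z + 4)*(z + 2)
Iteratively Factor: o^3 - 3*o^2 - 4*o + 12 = (o + 2)*(o^2 - 5*o + 6) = (o - 2)*(o + 2)*(o - 3)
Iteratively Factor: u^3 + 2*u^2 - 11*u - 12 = (u + 1)*(u^2 + u - 12) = (u + 1)*(u + 4)*(u - 3)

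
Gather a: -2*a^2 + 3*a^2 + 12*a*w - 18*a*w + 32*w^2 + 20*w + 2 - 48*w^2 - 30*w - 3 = a^2 - 6*a*w - 16*w^2 - 10*w - 1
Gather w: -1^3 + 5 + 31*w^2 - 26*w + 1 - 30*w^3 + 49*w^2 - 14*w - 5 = -30*w^3 + 80*w^2 - 40*w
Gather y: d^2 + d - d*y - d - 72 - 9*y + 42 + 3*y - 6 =d^2 + y*(-d - 6) - 36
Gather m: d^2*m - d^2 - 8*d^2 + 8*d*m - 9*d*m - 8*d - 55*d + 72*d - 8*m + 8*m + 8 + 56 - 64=-9*d^2 + 9*d + m*(d^2 - d)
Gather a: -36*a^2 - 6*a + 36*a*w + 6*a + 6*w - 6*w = -36*a^2 + 36*a*w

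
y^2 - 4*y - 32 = (y - 8)*(y + 4)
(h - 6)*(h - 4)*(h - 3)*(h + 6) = h^4 - 7*h^3 - 24*h^2 + 252*h - 432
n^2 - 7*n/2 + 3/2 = (n - 3)*(n - 1/2)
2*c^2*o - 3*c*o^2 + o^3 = o*(-2*c + o)*(-c + o)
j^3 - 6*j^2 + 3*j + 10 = (j - 5)*(j - 2)*(j + 1)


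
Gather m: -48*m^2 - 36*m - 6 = -48*m^2 - 36*m - 6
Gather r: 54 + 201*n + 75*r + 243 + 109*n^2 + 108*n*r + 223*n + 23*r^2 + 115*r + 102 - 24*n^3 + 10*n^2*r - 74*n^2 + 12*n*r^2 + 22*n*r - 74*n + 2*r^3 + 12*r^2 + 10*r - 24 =-24*n^3 + 35*n^2 + 350*n + 2*r^3 + r^2*(12*n + 35) + r*(10*n^2 + 130*n + 200) + 375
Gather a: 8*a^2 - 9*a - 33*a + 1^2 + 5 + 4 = 8*a^2 - 42*a + 10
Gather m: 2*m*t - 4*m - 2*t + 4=m*(2*t - 4) - 2*t + 4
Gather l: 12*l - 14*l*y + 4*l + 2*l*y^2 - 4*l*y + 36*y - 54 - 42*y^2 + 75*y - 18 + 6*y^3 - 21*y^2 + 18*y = l*(2*y^2 - 18*y + 16) + 6*y^3 - 63*y^2 + 129*y - 72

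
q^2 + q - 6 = (q - 2)*(q + 3)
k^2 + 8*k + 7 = (k + 1)*(k + 7)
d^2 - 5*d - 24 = (d - 8)*(d + 3)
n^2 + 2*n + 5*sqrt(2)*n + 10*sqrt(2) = (n + 2)*(n + 5*sqrt(2))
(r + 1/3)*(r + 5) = r^2 + 16*r/3 + 5/3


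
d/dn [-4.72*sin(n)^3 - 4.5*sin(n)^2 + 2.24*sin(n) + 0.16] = (-14.16*sin(n)^2 - 9.0*sin(n) + 2.24)*cos(n)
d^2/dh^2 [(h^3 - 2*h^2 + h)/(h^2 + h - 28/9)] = 72*(144*h^3 - 567*h^2 + 777*h - 329)/(729*h^6 + 2187*h^5 - 4617*h^4 - 12879*h^3 + 14364*h^2 + 21168*h - 21952)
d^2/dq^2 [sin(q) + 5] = -sin(q)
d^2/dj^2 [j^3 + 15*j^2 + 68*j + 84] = 6*j + 30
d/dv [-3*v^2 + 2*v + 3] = 2 - 6*v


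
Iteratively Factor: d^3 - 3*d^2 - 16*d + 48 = (d - 4)*(d^2 + d - 12) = (d - 4)*(d - 3)*(d + 4)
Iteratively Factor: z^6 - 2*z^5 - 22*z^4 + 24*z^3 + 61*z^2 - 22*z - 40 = (z + 1)*(z^5 - 3*z^4 - 19*z^3 + 43*z^2 + 18*z - 40) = (z + 1)^2*(z^4 - 4*z^3 - 15*z^2 + 58*z - 40) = (z - 5)*(z + 1)^2*(z^3 + z^2 - 10*z + 8) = (z - 5)*(z + 1)^2*(z + 4)*(z^2 - 3*z + 2) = (z - 5)*(z - 2)*(z + 1)^2*(z + 4)*(z - 1)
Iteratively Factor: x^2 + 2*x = (x + 2)*(x)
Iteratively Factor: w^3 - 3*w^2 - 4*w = (w)*(w^2 - 3*w - 4) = w*(w - 4)*(w + 1)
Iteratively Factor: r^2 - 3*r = (r)*(r - 3)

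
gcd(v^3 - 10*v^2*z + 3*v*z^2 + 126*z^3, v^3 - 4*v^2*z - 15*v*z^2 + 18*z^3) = -v^2 + 3*v*z + 18*z^2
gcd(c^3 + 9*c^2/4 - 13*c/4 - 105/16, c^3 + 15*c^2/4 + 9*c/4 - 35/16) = c + 5/2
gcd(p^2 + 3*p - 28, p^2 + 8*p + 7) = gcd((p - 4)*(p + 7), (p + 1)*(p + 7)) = p + 7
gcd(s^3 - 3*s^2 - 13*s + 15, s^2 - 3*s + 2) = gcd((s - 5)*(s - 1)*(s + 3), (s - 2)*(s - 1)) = s - 1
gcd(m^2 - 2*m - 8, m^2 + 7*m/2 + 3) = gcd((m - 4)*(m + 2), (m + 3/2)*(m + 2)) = m + 2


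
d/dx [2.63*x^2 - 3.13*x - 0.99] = 5.26*x - 3.13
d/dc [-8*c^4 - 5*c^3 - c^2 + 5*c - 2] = -32*c^3 - 15*c^2 - 2*c + 5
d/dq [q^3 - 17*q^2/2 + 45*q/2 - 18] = 3*q^2 - 17*q + 45/2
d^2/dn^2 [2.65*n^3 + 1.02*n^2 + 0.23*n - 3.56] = 15.9*n + 2.04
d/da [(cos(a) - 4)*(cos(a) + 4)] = -sin(2*a)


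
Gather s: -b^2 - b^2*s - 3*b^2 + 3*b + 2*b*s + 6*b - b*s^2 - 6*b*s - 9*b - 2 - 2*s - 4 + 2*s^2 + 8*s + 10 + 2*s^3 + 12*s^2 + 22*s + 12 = -4*b^2 + 2*s^3 + s^2*(14 - b) + s*(-b^2 - 4*b + 28) + 16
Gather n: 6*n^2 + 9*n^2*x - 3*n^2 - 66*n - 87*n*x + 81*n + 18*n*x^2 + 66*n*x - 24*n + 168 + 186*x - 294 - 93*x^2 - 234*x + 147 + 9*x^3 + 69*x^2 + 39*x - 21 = n^2*(9*x + 3) + n*(18*x^2 - 21*x - 9) + 9*x^3 - 24*x^2 - 9*x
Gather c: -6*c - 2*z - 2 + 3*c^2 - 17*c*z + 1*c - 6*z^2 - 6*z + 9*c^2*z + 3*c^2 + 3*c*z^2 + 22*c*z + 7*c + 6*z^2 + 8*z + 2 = c^2*(9*z + 6) + c*(3*z^2 + 5*z + 2)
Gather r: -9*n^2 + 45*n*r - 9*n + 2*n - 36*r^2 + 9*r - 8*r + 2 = -9*n^2 - 7*n - 36*r^2 + r*(45*n + 1) + 2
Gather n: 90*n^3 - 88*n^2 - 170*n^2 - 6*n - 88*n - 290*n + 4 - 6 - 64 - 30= 90*n^3 - 258*n^2 - 384*n - 96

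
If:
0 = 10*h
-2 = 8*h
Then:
No Solution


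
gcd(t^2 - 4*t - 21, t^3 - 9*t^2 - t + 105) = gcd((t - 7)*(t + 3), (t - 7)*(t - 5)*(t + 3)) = t^2 - 4*t - 21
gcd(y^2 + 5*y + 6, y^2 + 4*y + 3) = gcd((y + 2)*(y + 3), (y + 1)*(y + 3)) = y + 3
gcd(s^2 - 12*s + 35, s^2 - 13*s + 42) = s - 7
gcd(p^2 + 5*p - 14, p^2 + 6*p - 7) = p + 7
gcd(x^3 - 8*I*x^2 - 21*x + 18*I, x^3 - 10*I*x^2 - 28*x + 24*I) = x - 2*I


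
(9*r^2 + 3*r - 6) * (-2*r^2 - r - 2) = -18*r^4 - 15*r^3 - 9*r^2 + 12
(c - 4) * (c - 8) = c^2 - 12*c + 32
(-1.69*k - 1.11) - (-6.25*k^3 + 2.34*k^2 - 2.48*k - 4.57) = 6.25*k^3 - 2.34*k^2 + 0.79*k + 3.46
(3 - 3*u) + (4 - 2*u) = 7 - 5*u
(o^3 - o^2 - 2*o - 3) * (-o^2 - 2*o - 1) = -o^5 - o^4 + 3*o^3 + 8*o^2 + 8*o + 3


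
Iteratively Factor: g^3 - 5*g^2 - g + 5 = (g - 5)*(g^2 - 1) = (g - 5)*(g + 1)*(g - 1)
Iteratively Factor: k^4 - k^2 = (k + 1)*(k^3 - k^2) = k*(k + 1)*(k^2 - k) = k^2*(k + 1)*(k - 1)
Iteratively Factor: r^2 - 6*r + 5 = (r - 5)*(r - 1)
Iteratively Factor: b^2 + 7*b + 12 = (b + 3)*(b + 4)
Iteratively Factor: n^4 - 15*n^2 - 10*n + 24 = (n + 3)*(n^3 - 3*n^2 - 6*n + 8) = (n - 4)*(n + 3)*(n^2 + n - 2) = (n - 4)*(n - 1)*(n + 3)*(n + 2)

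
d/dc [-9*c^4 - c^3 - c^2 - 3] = c*(-36*c^2 - 3*c - 2)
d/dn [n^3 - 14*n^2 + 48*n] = 3*n^2 - 28*n + 48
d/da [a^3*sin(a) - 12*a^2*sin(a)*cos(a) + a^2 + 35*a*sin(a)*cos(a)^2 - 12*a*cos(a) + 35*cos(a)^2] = a^3*cos(a) + 3*a^2*sin(a) - 12*a^2*cos(2*a) + 12*a*sin(a) - 12*a*sin(2*a) + 35*a*cos(a)/4 + 105*a*cos(3*a)/4 + 2*a + 35*sin(a)/4 - 35*sin(2*a) + 35*sin(3*a)/4 - 12*cos(a)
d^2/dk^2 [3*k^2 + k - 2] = 6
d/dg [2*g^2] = 4*g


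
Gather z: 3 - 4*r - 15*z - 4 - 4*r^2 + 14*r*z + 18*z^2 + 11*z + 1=-4*r^2 - 4*r + 18*z^2 + z*(14*r - 4)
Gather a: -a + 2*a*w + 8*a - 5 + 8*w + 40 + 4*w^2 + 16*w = a*(2*w + 7) + 4*w^2 + 24*w + 35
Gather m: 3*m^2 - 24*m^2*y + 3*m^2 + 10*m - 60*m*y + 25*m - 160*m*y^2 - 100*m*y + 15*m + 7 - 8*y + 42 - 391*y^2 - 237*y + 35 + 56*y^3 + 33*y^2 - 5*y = m^2*(6 - 24*y) + m*(-160*y^2 - 160*y + 50) + 56*y^3 - 358*y^2 - 250*y + 84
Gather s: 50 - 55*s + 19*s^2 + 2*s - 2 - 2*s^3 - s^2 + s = -2*s^3 + 18*s^2 - 52*s + 48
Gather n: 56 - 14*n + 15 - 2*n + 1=72 - 16*n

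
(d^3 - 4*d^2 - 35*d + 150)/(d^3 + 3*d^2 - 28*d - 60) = (d - 5)/(d + 2)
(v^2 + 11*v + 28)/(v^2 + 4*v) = (v + 7)/v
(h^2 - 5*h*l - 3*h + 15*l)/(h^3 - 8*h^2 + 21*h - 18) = (h - 5*l)/(h^2 - 5*h + 6)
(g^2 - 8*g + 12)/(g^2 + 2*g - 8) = (g - 6)/(g + 4)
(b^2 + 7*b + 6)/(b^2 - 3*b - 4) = (b + 6)/(b - 4)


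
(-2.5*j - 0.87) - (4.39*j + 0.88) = -6.89*j - 1.75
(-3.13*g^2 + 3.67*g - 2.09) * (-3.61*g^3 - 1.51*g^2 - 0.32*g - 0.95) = 11.2993*g^5 - 8.5224*g^4 + 3.0048*g^3 + 4.955*g^2 - 2.8177*g + 1.9855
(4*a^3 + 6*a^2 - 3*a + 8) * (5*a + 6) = 20*a^4 + 54*a^3 + 21*a^2 + 22*a + 48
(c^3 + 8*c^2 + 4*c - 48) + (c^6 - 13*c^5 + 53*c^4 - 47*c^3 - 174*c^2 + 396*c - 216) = c^6 - 13*c^5 + 53*c^4 - 46*c^3 - 166*c^2 + 400*c - 264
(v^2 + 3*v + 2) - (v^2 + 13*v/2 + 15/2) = -7*v/2 - 11/2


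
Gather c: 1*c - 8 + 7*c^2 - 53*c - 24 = 7*c^2 - 52*c - 32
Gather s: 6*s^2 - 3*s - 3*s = 6*s^2 - 6*s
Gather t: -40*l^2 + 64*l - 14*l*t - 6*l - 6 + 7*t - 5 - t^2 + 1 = -40*l^2 + 58*l - t^2 + t*(7 - 14*l) - 10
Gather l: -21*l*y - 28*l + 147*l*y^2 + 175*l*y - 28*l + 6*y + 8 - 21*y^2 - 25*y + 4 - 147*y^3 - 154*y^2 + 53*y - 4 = l*(147*y^2 + 154*y - 56) - 147*y^3 - 175*y^2 + 34*y + 8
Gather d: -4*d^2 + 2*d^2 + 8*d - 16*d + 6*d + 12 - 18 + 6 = -2*d^2 - 2*d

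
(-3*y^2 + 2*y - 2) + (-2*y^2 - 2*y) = -5*y^2 - 2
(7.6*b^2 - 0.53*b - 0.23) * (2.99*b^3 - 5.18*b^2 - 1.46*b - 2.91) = 22.724*b^5 - 40.9527*b^4 - 9.0383*b^3 - 20.1508*b^2 + 1.8781*b + 0.6693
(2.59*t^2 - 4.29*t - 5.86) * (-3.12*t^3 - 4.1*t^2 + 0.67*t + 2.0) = -8.0808*t^5 + 2.7658*t^4 + 37.6075*t^3 + 26.3317*t^2 - 12.5062*t - 11.72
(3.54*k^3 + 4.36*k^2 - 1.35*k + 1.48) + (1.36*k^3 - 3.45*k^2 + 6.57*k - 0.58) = 4.9*k^3 + 0.91*k^2 + 5.22*k + 0.9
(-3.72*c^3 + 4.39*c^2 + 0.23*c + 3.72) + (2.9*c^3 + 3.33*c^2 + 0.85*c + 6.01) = -0.82*c^3 + 7.72*c^2 + 1.08*c + 9.73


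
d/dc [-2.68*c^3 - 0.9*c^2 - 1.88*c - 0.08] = -8.04*c^2 - 1.8*c - 1.88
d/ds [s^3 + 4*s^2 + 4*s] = 3*s^2 + 8*s + 4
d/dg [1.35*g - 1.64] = 1.35000000000000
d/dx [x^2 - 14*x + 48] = 2*x - 14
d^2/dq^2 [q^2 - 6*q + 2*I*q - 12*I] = 2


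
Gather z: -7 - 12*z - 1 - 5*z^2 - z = -5*z^2 - 13*z - 8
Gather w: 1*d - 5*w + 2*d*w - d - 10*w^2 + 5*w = 2*d*w - 10*w^2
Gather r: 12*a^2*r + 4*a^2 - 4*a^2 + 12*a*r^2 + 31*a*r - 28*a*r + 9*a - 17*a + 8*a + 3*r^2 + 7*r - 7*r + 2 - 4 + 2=r^2*(12*a + 3) + r*(12*a^2 + 3*a)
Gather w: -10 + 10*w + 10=10*w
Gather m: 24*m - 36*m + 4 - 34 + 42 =12 - 12*m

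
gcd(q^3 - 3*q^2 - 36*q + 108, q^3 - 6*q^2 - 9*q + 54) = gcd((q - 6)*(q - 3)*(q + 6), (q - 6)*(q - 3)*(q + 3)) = q^2 - 9*q + 18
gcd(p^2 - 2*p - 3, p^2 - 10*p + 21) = p - 3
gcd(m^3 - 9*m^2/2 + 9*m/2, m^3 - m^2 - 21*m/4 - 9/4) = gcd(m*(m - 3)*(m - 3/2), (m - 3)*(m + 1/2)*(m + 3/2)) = m - 3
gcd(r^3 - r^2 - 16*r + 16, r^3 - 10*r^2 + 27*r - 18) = r - 1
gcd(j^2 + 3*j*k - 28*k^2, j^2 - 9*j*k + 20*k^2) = j - 4*k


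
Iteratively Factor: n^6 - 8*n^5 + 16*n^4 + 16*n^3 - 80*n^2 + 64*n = (n)*(n^5 - 8*n^4 + 16*n^3 + 16*n^2 - 80*n + 64) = n*(n - 2)*(n^4 - 6*n^3 + 4*n^2 + 24*n - 32) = n*(n - 2)^2*(n^3 - 4*n^2 - 4*n + 16) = n*(n - 2)^3*(n^2 - 2*n - 8) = n*(n - 4)*(n - 2)^3*(n + 2)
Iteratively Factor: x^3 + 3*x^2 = (x)*(x^2 + 3*x) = x^2*(x + 3)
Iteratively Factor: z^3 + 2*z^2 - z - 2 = (z + 2)*(z^2 - 1) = (z + 1)*(z + 2)*(z - 1)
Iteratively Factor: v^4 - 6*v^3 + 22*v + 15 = (v - 3)*(v^3 - 3*v^2 - 9*v - 5) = (v - 5)*(v - 3)*(v^2 + 2*v + 1) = (v - 5)*(v - 3)*(v + 1)*(v + 1)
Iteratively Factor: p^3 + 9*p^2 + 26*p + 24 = (p + 4)*(p^2 + 5*p + 6) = (p + 2)*(p + 4)*(p + 3)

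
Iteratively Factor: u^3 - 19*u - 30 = (u - 5)*(u^2 + 5*u + 6) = (u - 5)*(u + 2)*(u + 3)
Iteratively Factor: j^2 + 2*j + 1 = (j + 1)*(j + 1)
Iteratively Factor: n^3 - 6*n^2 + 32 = (n - 4)*(n^2 - 2*n - 8) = (n - 4)^2*(n + 2)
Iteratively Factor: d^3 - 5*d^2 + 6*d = (d)*(d^2 - 5*d + 6) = d*(d - 3)*(d - 2)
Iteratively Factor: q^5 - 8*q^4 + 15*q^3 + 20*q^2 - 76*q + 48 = (q - 3)*(q^4 - 5*q^3 + 20*q - 16) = (q - 3)*(q - 2)*(q^3 - 3*q^2 - 6*q + 8) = (q - 4)*(q - 3)*(q - 2)*(q^2 + q - 2) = (q - 4)*(q - 3)*(q - 2)*(q - 1)*(q + 2)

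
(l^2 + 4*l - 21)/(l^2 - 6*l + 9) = (l + 7)/(l - 3)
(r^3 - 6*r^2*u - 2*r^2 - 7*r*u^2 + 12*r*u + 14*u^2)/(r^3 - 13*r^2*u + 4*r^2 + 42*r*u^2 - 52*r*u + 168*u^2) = (r^2 + r*u - 2*r - 2*u)/(r^2 - 6*r*u + 4*r - 24*u)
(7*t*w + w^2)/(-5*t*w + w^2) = (-7*t - w)/(5*t - w)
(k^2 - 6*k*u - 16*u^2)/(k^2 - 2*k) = (k^2 - 6*k*u - 16*u^2)/(k*(k - 2))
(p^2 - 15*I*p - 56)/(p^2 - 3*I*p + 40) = (p - 7*I)/(p + 5*I)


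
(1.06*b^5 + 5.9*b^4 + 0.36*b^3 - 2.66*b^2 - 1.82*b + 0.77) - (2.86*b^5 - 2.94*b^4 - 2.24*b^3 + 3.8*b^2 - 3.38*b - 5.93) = -1.8*b^5 + 8.84*b^4 + 2.6*b^3 - 6.46*b^2 + 1.56*b + 6.7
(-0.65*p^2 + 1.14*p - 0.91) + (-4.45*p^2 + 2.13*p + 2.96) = -5.1*p^2 + 3.27*p + 2.05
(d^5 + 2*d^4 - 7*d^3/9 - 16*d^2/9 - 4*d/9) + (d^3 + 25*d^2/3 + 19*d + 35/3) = d^5 + 2*d^4 + 2*d^3/9 + 59*d^2/9 + 167*d/9 + 35/3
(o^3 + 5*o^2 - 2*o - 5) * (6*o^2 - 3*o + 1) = 6*o^5 + 27*o^4 - 26*o^3 - 19*o^2 + 13*o - 5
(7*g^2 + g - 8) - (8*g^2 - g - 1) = -g^2 + 2*g - 7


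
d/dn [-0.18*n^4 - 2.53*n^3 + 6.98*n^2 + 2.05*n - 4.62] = -0.72*n^3 - 7.59*n^2 + 13.96*n + 2.05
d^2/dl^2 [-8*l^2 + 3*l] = -16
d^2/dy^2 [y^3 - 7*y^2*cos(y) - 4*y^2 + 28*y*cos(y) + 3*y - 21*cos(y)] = 7*y^2*cos(y) - 28*sqrt(2)*y*cos(y + pi/4) + 6*y - 56*sin(y) + 7*cos(y) - 8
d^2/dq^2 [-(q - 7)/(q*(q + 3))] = 2*(-q^3 + 21*q^2 + 63*q + 63)/(q^3*(q^3 + 9*q^2 + 27*q + 27))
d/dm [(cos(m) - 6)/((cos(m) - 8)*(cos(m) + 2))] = (cos(m)^2 - 12*cos(m) + 52)*sin(m)/((cos(m) - 8)^2*(cos(m) + 2)^2)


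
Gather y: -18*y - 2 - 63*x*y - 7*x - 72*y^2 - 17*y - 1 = -7*x - 72*y^2 + y*(-63*x - 35) - 3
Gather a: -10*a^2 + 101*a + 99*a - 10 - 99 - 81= -10*a^2 + 200*a - 190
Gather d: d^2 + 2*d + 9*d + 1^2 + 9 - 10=d^2 + 11*d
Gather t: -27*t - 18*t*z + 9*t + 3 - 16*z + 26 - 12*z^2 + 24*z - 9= t*(-18*z - 18) - 12*z^2 + 8*z + 20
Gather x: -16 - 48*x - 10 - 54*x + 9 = -102*x - 17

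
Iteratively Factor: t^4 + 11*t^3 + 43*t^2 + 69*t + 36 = (t + 1)*(t^3 + 10*t^2 + 33*t + 36) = (t + 1)*(t + 3)*(t^2 + 7*t + 12) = (t + 1)*(t + 3)*(t + 4)*(t + 3)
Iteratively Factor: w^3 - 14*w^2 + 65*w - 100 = (w - 4)*(w^2 - 10*w + 25) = (w - 5)*(w - 4)*(w - 5)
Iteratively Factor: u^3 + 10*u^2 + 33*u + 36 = (u + 4)*(u^2 + 6*u + 9) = (u + 3)*(u + 4)*(u + 3)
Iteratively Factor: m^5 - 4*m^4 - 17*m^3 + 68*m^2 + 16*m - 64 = (m - 4)*(m^4 - 17*m^2 + 16) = (m - 4)^2*(m^3 + 4*m^2 - m - 4) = (m - 4)^2*(m - 1)*(m^2 + 5*m + 4) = (m - 4)^2*(m - 1)*(m + 4)*(m + 1)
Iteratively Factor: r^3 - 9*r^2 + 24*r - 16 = (r - 1)*(r^2 - 8*r + 16) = (r - 4)*(r - 1)*(r - 4)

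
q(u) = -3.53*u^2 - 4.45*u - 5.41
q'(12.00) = -89.17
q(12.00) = -567.13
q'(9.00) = -67.99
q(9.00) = -331.39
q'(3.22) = -27.18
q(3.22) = -56.34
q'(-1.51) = 6.21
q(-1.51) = -6.74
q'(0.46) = -7.70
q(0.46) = -8.20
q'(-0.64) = 0.07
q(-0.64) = -4.01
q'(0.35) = -6.92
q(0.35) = -7.40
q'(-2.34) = 12.07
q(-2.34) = -14.33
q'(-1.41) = 5.50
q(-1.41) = -6.15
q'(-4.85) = 29.79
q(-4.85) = -66.86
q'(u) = -7.06*u - 4.45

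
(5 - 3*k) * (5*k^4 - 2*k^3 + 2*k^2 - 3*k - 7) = -15*k^5 + 31*k^4 - 16*k^3 + 19*k^2 + 6*k - 35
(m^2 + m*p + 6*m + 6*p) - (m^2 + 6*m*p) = -5*m*p + 6*m + 6*p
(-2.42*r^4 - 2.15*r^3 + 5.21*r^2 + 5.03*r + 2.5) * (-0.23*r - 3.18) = 0.5566*r^5 + 8.1901*r^4 + 5.6387*r^3 - 17.7247*r^2 - 16.5704*r - 7.95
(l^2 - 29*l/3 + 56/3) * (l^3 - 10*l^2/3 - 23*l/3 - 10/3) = l^5 - 13*l^4 + 389*l^3/9 + 77*l^2/9 - 998*l/9 - 560/9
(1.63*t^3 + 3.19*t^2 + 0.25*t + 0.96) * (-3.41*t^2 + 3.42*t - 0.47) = -5.5583*t^5 - 5.3033*t^4 + 9.2912*t^3 - 3.9179*t^2 + 3.1657*t - 0.4512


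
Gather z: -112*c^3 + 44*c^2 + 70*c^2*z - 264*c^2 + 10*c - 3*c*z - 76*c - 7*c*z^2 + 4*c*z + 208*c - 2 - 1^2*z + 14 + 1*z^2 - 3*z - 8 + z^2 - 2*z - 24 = -112*c^3 - 220*c^2 + 142*c + z^2*(2 - 7*c) + z*(70*c^2 + c - 6) - 20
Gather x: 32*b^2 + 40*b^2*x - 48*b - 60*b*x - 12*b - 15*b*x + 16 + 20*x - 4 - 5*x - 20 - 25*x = 32*b^2 - 60*b + x*(40*b^2 - 75*b - 10) - 8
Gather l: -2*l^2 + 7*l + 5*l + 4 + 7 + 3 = -2*l^2 + 12*l + 14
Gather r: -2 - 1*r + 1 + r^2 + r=r^2 - 1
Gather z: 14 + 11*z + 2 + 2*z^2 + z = 2*z^2 + 12*z + 16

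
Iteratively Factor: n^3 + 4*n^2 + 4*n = (n)*(n^2 + 4*n + 4) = n*(n + 2)*(n + 2)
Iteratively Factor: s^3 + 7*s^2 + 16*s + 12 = (s + 3)*(s^2 + 4*s + 4) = (s + 2)*(s + 3)*(s + 2)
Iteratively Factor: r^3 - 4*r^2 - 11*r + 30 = (r - 5)*(r^2 + r - 6) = (r - 5)*(r - 2)*(r + 3)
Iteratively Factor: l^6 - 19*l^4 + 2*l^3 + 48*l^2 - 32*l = (l - 4)*(l^5 + 4*l^4 - 3*l^3 - 10*l^2 + 8*l) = (l - 4)*(l - 1)*(l^4 + 5*l^3 + 2*l^2 - 8*l) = (l - 4)*(l - 1)*(l + 4)*(l^3 + l^2 - 2*l) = l*(l - 4)*(l - 1)*(l + 4)*(l^2 + l - 2) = l*(l - 4)*(l - 1)^2*(l + 4)*(l + 2)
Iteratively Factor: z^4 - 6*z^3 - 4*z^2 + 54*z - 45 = (z - 1)*(z^3 - 5*z^2 - 9*z + 45) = (z - 3)*(z - 1)*(z^2 - 2*z - 15) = (z - 5)*(z - 3)*(z - 1)*(z + 3)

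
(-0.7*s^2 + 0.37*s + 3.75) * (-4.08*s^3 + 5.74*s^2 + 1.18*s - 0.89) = 2.856*s^5 - 5.5276*s^4 - 14.0022*s^3 + 22.5846*s^2 + 4.0957*s - 3.3375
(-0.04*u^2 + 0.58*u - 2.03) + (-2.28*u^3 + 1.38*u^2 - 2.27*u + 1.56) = -2.28*u^3 + 1.34*u^2 - 1.69*u - 0.47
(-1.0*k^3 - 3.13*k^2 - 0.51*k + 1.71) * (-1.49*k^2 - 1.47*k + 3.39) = 1.49*k^5 + 6.1337*k^4 + 1.971*k^3 - 12.4089*k^2 - 4.2426*k + 5.7969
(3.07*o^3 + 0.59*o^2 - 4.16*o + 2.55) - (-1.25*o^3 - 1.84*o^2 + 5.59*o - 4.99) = 4.32*o^3 + 2.43*o^2 - 9.75*o + 7.54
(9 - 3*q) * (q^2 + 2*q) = -3*q^3 + 3*q^2 + 18*q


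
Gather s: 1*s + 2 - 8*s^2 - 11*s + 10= -8*s^2 - 10*s + 12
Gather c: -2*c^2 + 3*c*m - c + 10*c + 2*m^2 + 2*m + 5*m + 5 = -2*c^2 + c*(3*m + 9) + 2*m^2 + 7*m + 5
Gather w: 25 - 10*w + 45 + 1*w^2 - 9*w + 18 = w^2 - 19*w + 88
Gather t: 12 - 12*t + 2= 14 - 12*t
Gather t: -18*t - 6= -18*t - 6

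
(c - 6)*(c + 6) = c^2 - 36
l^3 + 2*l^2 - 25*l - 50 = (l - 5)*(l + 2)*(l + 5)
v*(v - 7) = v^2 - 7*v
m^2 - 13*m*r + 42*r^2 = (m - 7*r)*(m - 6*r)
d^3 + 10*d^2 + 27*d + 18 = (d + 1)*(d + 3)*(d + 6)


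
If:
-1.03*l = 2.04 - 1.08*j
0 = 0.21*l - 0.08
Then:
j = 2.25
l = 0.38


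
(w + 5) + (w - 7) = 2*w - 2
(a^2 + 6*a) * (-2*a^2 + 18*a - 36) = -2*a^4 + 6*a^3 + 72*a^2 - 216*a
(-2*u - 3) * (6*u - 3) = -12*u^2 - 12*u + 9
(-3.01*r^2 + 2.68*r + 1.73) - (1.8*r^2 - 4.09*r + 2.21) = -4.81*r^2 + 6.77*r - 0.48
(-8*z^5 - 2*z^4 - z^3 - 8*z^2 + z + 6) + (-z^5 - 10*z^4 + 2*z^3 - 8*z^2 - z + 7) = -9*z^5 - 12*z^4 + z^3 - 16*z^2 + 13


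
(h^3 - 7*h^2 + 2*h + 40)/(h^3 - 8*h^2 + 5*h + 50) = (h - 4)/(h - 5)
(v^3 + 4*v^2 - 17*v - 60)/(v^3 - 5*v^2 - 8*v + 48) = (v + 5)/(v - 4)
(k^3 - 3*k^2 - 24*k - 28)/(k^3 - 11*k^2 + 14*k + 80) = (k^2 - 5*k - 14)/(k^2 - 13*k + 40)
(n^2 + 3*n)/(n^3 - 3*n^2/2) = 2*(n + 3)/(n*(2*n - 3))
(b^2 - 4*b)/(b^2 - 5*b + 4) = b/(b - 1)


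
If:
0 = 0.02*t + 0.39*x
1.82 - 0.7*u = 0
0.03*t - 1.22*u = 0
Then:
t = 105.73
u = 2.60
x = -5.42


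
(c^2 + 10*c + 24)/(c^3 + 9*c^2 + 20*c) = (c + 6)/(c*(c + 5))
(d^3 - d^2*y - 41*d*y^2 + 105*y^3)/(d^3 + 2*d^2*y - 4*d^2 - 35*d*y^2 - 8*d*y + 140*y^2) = (d - 3*y)/(d - 4)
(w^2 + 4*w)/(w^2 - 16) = w/(w - 4)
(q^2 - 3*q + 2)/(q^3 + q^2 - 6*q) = (q - 1)/(q*(q + 3))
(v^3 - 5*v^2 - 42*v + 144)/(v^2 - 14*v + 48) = (v^2 + 3*v - 18)/(v - 6)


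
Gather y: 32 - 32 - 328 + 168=-160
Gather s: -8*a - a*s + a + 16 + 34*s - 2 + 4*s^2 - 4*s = -7*a + 4*s^2 + s*(30 - a) + 14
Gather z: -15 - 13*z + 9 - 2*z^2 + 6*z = -2*z^2 - 7*z - 6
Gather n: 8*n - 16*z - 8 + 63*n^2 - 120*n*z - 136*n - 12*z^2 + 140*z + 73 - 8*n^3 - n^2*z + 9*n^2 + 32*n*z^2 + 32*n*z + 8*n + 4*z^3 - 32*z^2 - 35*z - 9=-8*n^3 + n^2*(72 - z) + n*(32*z^2 - 88*z - 120) + 4*z^3 - 44*z^2 + 89*z + 56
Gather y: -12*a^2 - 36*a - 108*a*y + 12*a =-12*a^2 - 108*a*y - 24*a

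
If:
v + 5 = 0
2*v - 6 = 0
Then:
No Solution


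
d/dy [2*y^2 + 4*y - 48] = 4*y + 4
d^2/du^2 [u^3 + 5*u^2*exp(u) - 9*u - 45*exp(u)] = 5*u^2*exp(u) + 20*u*exp(u) + 6*u - 35*exp(u)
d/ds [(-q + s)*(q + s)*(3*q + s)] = -q^2 + 6*q*s + 3*s^2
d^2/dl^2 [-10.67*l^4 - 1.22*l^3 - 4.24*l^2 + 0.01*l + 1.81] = -128.04*l^2 - 7.32*l - 8.48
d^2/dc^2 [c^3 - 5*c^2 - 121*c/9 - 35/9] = 6*c - 10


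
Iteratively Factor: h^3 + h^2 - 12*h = (h - 3)*(h^2 + 4*h) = (h - 3)*(h + 4)*(h)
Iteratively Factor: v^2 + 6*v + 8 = (v + 2)*(v + 4)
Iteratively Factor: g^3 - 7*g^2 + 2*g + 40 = (g - 4)*(g^2 - 3*g - 10) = (g - 5)*(g - 4)*(g + 2)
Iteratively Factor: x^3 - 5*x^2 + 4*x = (x - 1)*(x^2 - 4*x) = (x - 4)*(x - 1)*(x)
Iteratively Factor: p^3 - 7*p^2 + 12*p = (p)*(p^2 - 7*p + 12) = p*(p - 3)*(p - 4)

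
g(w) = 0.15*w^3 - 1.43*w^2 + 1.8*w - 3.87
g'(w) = 0.45*w^2 - 2.86*w + 1.8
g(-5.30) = -75.91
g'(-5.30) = 29.60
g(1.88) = -4.54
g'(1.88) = -1.99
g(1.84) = -4.46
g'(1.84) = -1.94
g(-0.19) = -4.26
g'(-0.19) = 2.36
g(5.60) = -12.29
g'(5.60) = -0.10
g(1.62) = -4.07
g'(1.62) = -1.65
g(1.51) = -3.90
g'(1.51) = -1.49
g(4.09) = -10.17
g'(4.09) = -2.37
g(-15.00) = -858.87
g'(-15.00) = 145.95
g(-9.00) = -245.25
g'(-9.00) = 63.99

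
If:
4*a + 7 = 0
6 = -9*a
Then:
No Solution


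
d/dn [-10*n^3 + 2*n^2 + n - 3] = -30*n^2 + 4*n + 1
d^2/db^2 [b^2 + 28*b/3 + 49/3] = 2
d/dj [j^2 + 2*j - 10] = 2*j + 2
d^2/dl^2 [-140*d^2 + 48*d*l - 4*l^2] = -8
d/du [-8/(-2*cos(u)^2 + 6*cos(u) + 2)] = 4*(2*cos(u) - 3)*sin(u)/(sin(u)^2 + 3*cos(u))^2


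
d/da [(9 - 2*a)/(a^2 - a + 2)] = (-2*a^2 + 2*a + (2*a - 9)*(2*a - 1) - 4)/(a^2 - a + 2)^2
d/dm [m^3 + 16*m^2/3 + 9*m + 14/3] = 3*m^2 + 32*m/3 + 9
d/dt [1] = 0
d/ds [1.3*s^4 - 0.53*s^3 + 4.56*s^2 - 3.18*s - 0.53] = 5.2*s^3 - 1.59*s^2 + 9.12*s - 3.18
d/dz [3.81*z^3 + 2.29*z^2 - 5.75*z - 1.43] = 11.43*z^2 + 4.58*z - 5.75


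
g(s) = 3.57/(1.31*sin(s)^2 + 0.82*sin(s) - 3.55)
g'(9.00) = 0.69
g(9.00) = -1.19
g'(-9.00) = -0.06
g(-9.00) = -0.97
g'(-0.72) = 0.20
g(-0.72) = -1.01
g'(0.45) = -0.73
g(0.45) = -1.21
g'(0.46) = -0.74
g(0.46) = -1.22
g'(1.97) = 1.59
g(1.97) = -2.12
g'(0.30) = -0.53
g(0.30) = -1.12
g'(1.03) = -1.59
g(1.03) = -1.89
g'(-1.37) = 0.13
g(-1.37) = -1.15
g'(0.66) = -1.05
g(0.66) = -1.40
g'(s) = 3.57*(-2.62*sin(s)*cos(s) - 0.82*cos(s))/(1.31*sin(s)^2 + 0.82*sin(s) - 3.55)^2 = -(9.3534*sin(s) + 2.9274)*cos(s)/(1.31*sin(s)^2 + 0.82*sin(s) - 3.55)^2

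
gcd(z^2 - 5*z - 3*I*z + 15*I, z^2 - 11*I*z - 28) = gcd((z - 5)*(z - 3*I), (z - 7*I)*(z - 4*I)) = 1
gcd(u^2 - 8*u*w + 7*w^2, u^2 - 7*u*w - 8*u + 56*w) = u - 7*w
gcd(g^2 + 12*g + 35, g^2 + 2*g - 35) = g + 7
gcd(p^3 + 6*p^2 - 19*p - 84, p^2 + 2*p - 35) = p + 7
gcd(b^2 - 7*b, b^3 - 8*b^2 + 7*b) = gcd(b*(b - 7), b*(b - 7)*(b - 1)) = b^2 - 7*b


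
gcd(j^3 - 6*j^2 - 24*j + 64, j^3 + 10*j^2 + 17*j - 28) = j + 4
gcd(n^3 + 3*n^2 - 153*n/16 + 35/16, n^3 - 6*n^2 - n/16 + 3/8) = n - 1/4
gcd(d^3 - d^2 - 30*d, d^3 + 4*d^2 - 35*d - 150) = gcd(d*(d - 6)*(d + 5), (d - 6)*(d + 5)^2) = d^2 - d - 30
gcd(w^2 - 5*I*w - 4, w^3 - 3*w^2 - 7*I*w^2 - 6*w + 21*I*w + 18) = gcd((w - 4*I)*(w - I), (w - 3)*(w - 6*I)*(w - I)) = w - I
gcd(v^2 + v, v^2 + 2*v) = v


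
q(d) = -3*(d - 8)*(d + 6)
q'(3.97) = -17.82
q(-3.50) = 86.25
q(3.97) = 120.54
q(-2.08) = 118.54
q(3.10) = 133.77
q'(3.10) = -12.60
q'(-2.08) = 18.48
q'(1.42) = -2.52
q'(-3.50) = 27.00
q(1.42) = 146.47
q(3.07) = 134.15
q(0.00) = 144.00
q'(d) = 6 - 6*d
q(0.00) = 144.00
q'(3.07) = -12.42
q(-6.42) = -18.17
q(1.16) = 146.92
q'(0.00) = 6.00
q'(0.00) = 6.00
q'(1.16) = -0.96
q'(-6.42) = 44.52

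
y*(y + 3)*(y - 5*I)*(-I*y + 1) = -I*y^4 - 4*y^3 - 3*I*y^3 - 12*y^2 - 5*I*y^2 - 15*I*y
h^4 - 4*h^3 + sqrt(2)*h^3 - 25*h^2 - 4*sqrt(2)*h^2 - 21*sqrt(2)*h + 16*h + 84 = (h - 7)*(h + 3)*(h - sqrt(2))*(h + 2*sqrt(2))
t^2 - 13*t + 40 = (t - 8)*(t - 5)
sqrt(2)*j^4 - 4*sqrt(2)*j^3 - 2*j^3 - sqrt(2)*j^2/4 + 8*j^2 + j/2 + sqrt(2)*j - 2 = (j - 4)*(j - 1/2)*(j - sqrt(2))*(sqrt(2)*j + sqrt(2)/2)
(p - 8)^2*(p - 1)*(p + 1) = p^4 - 16*p^3 + 63*p^2 + 16*p - 64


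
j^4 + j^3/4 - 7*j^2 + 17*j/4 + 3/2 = (j - 2)*(j - 1)*(j + 1/4)*(j + 3)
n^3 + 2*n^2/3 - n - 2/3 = (n - 1)*(n + 2/3)*(n + 1)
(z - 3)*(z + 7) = z^2 + 4*z - 21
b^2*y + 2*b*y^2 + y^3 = y*(b + y)^2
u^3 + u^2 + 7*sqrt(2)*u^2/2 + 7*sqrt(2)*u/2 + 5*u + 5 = (u + 1)*(u + sqrt(2))*(u + 5*sqrt(2)/2)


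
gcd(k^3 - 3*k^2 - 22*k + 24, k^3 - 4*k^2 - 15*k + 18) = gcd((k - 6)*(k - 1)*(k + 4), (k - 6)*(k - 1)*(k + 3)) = k^2 - 7*k + 6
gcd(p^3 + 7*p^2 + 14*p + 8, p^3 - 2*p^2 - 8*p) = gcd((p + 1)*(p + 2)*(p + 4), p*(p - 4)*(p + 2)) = p + 2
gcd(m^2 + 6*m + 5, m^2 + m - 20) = m + 5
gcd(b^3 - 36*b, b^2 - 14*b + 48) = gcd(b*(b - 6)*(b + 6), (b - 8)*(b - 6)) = b - 6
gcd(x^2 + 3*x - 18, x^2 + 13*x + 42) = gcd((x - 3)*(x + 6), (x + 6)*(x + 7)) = x + 6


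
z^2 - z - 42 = (z - 7)*(z + 6)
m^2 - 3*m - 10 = (m - 5)*(m + 2)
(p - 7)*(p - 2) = p^2 - 9*p + 14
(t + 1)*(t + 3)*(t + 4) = t^3 + 8*t^2 + 19*t + 12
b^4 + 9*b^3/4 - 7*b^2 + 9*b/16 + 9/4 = (b - 3/2)*(b - 3/4)*(b + 1/2)*(b + 4)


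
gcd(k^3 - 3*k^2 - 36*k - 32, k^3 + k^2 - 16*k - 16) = k^2 + 5*k + 4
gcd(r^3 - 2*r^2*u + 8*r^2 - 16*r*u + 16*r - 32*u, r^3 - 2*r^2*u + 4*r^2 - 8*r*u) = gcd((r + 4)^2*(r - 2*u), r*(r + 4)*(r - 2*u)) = r^2 - 2*r*u + 4*r - 8*u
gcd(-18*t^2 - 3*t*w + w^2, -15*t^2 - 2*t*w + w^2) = 3*t + w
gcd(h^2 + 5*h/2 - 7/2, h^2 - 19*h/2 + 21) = 1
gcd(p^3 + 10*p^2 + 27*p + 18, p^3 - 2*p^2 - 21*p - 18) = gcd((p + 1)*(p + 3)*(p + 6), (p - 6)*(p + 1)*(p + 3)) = p^2 + 4*p + 3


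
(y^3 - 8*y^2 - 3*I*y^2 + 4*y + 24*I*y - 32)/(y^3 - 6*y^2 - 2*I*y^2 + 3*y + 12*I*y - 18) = (y^2 - 4*y*(2 + I) + 32*I)/(y^2 - 3*y*(2 + I) + 18*I)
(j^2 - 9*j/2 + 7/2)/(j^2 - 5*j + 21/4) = 2*(j - 1)/(2*j - 3)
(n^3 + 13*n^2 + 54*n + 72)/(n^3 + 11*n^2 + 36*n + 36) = (n + 4)/(n + 2)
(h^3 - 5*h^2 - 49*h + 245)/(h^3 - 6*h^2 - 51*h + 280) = (h - 7)/(h - 8)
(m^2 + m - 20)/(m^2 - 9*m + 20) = (m + 5)/(m - 5)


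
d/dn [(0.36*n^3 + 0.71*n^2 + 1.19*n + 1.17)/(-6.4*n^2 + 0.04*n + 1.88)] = (-2.304*n^4 + 0.0288000000000004*n^3 + 9.6748*n^2 + 17.6456*n + 2.1904)/(40.96*n^4 - 0.512*n^3 - 24.0624*n^2 + 0.1504*n + 3.5344)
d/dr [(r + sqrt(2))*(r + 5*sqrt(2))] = 2*r + 6*sqrt(2)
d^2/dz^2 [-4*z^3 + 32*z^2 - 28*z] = 64 - 24*z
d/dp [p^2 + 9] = 2*p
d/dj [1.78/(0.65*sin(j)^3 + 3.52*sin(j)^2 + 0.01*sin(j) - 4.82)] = (-12.5312*sin(j) + 1.7355*cos(2*j) - 1.7533)*cos(j)/(0.65*sin(j)^3 + 3.52*sin(j)^2 + 0.01*sin(j) - 4.82)^2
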